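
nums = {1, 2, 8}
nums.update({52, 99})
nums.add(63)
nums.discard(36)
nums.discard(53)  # {1, 2, 8, 52, 63, 99}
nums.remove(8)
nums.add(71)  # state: {1, 2, 52, 63, 71, 99}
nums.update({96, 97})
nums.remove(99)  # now {1, 2, 52, 63, 71, 96, 97}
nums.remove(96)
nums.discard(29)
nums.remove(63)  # {1, 2, 52, 71, 97}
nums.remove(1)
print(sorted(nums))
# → [2, 52, 71, 97]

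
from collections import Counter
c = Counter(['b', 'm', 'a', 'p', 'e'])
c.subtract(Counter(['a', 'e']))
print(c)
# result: Counter({'b': 1, 'm': 1, 'p': 1, 'a': 0, 'e': 0})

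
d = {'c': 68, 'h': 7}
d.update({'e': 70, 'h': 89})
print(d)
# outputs {'c': 68, 'h': 89, 'e': 70}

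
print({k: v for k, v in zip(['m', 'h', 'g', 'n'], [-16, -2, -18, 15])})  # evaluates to {'m': -16, 'h': -2, 'g': -18, 'n': 15}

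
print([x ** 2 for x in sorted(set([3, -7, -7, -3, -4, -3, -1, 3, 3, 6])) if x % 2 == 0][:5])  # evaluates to [16, 36]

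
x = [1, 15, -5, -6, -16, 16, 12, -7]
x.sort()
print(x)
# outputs [-16, -7, -6, -5, 1, 12, 15, 16]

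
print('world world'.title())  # World World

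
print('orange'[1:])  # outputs range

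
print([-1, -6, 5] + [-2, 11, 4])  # [-1, -6, 5, -2, 11, 4]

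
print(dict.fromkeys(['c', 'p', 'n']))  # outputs {'c': None, 'p': None, 'n': None}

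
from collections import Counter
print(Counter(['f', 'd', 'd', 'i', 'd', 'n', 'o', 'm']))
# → Counter({'d': 3, 'f': 1, 'i': 1, 'n': 1, 'o': 1, 'm': 1})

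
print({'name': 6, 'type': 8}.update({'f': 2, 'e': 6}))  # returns None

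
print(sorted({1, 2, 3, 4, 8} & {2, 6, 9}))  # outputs [2]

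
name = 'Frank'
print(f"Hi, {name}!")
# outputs Hi, Frank!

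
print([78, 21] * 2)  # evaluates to [78, 21, 78, 21]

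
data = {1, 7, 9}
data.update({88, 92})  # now {1, 7, 9, 88, 92}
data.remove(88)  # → {1, 7, 9, 92}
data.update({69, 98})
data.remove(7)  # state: {1, 9, 69, 92, 98}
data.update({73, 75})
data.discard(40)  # {1, 9, 69, 73, 75, 92, 98}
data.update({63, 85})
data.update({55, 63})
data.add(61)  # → {1, 9, 55, 61, 63, 69, 73, 75, 85, 92, 98}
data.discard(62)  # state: {1, 9, 55, 61, 63, 69, 73, 75, 85, 92, 98}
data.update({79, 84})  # {1, 9, 55, 61, 63, 69, 73, 75, 79, 84, 85, 92, 98}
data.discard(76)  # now {1, 9, 55, 61, 63, 69, 73, 75, 79, 84, 85, 92, 98}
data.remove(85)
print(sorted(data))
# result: [1, 9, 55, 61, 63, 69, 73, 75, 79, 84, 92, 98]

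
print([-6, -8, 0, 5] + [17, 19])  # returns [-6, -8, 0, 5, 17, 19]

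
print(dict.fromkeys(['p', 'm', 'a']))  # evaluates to {'p': None, 'm': None, 'a': None}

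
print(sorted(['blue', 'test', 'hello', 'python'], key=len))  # ['blue', 'test', 'hello', 'python']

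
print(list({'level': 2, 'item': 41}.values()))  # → [2, 41]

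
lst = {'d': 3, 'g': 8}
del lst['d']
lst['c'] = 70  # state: {'g': 8, 'c': 70}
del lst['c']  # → {'g': 8}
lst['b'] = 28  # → {'g': 8, 'b': 28}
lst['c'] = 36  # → {'g': 8, 'b': 28, 'c': 36}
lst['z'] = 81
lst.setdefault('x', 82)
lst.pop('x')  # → 82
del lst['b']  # {'g': 8, 'c': 36, 'z': 81}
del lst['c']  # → {'g': 8, 'z': 81}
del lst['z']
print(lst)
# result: {'g': 8}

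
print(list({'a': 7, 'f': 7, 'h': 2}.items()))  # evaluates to [('a', 7), ('f', 7), ('h', 2)]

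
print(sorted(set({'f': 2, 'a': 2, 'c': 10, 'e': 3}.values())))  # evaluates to [2, 3, 10]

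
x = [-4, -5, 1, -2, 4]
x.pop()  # 4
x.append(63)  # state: [-4, -5, 1, -2, 63]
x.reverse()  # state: [63, -2, 1, -5, -4]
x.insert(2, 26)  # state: [63, -2, 26, 1, -5, -4]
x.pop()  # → -4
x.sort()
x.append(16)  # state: [-5, -2, 1, 26, 63, 16]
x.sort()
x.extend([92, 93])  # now [-5, -2, 1, 16, 26, 63, 92, 93]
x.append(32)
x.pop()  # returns 32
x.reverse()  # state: [93, 92, 63, 26, 16, 1, -2, -5]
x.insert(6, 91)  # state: [93, 92, 63, 26, 16, 1, 91, -2, -5]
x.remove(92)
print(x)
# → [93, 63, 26, 16, 1, 91, -2, -5]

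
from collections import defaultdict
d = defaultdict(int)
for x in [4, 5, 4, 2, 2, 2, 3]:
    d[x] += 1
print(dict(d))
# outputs {4: 2, 5: 1, 2: 3, 3: 1}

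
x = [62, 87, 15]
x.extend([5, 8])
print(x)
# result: [62, 87, 15, 5, 8]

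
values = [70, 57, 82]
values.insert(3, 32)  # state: [70, 57, 82, 32]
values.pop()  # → 32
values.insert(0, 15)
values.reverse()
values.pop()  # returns 15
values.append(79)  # [82, 57, 70, 79]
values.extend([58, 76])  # [82, 57, 70, 79, 58, 76]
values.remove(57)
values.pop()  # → 76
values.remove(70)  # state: [82, 79, 58]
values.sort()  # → [58, 79, 82]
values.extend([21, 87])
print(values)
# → [58, 79, 82, 21, 87]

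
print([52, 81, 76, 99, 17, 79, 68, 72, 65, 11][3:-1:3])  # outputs [99, 68]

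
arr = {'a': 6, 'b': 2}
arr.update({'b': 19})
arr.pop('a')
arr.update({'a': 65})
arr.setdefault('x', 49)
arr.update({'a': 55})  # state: {'b': 19, 'a': 55, 'x': 49}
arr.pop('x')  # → 49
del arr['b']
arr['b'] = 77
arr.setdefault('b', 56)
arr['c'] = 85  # {'a': 55, 'b': 77, 'c': 85}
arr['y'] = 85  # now {'a': 55, 'b': 77, 'c': 85, 'y': 85}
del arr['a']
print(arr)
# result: {'b': 77, 'c': 85, 'y': 85}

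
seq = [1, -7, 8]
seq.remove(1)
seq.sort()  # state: [-7, 8]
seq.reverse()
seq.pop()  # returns -7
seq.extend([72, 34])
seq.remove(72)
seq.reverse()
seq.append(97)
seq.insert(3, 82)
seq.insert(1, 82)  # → [34, 82, 8, 97, 82]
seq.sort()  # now [8, 34, 82, 82, 97]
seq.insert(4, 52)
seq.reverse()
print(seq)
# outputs [97, 52, 82, 82, 34, 8]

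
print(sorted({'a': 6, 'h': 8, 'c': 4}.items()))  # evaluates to [('a', 6), ('c', 4), ('h', 8)]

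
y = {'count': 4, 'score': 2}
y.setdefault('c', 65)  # 65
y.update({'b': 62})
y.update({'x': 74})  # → {'count': 4, 'score': 2, 'c': 65, 'b': 62, 'x': 74}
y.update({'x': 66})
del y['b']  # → {'count': 4, 'score': 2, 'c': 65, 'x': 66}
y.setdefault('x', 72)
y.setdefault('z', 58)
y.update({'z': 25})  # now {'count': 4, 'score': 2, 'c': 65, 'x': 66, 'z': 25}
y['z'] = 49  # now {'count': 4, 'score': 2, 'c': 65, 'x': 66, 'z': 49}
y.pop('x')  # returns 66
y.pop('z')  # 49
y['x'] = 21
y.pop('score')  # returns 2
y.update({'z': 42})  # {'count': 4, 'c': 65, 'x': 21, 'z': 42}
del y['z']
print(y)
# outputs {'count': 4, 'c': 65, 'x': 21}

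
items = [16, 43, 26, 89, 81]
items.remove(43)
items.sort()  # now [16, 26, 81, 89]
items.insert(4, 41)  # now [16, 26, 81, 89, 41]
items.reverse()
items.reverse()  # [16, 26, 81, 89, 41]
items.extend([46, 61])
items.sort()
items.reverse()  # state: [89, 81, 61, 46, 41, 26, 16]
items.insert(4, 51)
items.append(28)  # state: [89, 81, 61, 46, 51, 41, 26, 16, 28]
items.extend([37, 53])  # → [89, 81, 61, 46, 51, 41, 26, 16, 28, 37, 53]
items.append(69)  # [89, 81, 61, 46, 51, 41, 26, 16, 28, 37, 53, 69]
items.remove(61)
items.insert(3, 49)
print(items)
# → [89, 81, 46, 49, 51, 41, 26, 16, 28, 37, 53, 69]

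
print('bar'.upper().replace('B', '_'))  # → _AR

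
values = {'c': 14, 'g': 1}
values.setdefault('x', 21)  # 21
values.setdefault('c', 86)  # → 14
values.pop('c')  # 14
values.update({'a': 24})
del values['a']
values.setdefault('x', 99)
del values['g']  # {'x': 21}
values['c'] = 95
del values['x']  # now {'c': 95}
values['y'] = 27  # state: {'c': 95, 'y': 27}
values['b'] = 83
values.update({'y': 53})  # {'c': 95, 'y': 53, 'b': 83}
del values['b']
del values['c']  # {'y': 53}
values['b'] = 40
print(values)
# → {'y': 53, 'b': 40}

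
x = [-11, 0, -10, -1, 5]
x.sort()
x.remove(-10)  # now [-11, -1, 0, 5]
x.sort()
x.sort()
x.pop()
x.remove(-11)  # [-1, 0]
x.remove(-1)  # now [0]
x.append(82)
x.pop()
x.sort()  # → [0]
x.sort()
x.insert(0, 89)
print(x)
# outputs [89, 0]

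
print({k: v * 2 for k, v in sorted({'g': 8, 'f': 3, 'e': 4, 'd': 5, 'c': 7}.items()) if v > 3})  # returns {'c': 14, 'd': 10, 'e': 8, 'g': 16}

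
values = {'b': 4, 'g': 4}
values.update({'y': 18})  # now {'b': 4, 'g': 4, 'y': 18}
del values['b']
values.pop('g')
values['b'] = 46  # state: {'y': 18, 'b': 46}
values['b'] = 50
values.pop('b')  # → 50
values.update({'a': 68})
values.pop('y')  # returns 18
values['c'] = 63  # {'a': 68, 'c': 63}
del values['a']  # {'c': 63}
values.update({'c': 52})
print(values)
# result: {'c': 52}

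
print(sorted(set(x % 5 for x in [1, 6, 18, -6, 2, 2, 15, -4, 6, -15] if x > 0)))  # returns [0, 1, 2, 3]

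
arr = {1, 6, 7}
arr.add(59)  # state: {1, 6, 7, 59}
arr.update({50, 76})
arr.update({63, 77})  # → {1, 6, 7, 50, 59, 63, 76, 77}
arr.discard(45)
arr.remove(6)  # {1, 7, 50, 59, 63, 76, 77}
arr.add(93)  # {1, 7, 50, 59, 63, 76, 77, 93}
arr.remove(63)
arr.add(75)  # {1, 7, 50, 59, 75, 76, 77, 93}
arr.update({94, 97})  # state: {1, 7, 50, 59, 75, 76, 77, 93, 94, 97}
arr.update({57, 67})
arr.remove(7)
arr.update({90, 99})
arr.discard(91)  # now {1, 50, 57, 59, 67, 75, 76, 77, 90, 93, 94, 97, 99}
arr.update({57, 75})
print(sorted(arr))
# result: [1, 50, 57, 59, 67, 75, 76, 77, 90, 93, 94, 97, 99]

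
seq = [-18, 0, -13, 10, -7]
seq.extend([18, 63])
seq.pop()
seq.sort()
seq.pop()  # 18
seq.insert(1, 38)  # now [-18, 38, -13, -7, 0, 10]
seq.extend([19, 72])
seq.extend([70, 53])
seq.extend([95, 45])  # [-18, 38, -13, -7, 0, 10, 19, 72, 70, 53, 95, 45]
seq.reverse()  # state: [45, 95, 53, 70, 72, 19, 10, 0, -7, -13, 38, -18]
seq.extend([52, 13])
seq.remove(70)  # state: [45, 95, 53, 72, 19, 10, 0, -7, -13, 38, -18, 52, 13]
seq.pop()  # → 13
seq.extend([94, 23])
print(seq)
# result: [45, 95, 53, 72, 19, 10, 0, -7, -13, 38, -18, 52, 94, 23]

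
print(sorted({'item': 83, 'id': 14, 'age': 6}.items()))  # [('age', 6), ('id', 14), ('item', 83)]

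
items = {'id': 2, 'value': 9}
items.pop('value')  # 9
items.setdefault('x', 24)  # 24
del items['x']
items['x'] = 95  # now {'id': 2, 'x': 95}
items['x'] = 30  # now {'id': 2, 'x': 30}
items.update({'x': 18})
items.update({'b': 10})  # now {'id': 2, 'x': 18, 'b': 10}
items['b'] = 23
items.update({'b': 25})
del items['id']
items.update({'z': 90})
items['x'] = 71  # {'x': 71, 'b': 25, 'z': 90}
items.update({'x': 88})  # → {'x': 88, 'b': 25, 'z': 90}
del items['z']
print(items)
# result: {'x': 88, 'b': 25}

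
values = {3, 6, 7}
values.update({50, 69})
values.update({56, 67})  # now {3, 6, 7, 50, 56, 67, 69}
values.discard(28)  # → {3, 6, 7, 50, 56, 67, 69}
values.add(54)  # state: {3, 6, 7, 50, 54, 56, 67, 69}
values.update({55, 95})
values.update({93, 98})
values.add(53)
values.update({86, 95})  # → {3, 6, 7, 50, 53, 54, 55, 56, 67, 69, 86, 93, 95, 98}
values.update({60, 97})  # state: {3, 6, 7, 50, 53, 54, 55, 56, 60, 67, 69, 86, 93, 95, 97, 98}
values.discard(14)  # {3, 6, 7, 50, 53, 54, 55, 56, 60, 67, 69, 86, 93, 95, 97, 98}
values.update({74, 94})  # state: {3, 6, 7, 50, 53, 54, 55, 56, 60, 67, 69, 74, 86, 93, 94, 95, 97, 98}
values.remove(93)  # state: {3, 6, 7, 50, 53, 54, 55, 56, 60, 67, 69, 74, 86, 94, 95, 97, 98}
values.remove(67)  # {3, 6, 7, 50, 53, 54, 55, 56, 60, 69, 74, 86, 94, 95, 97, 98}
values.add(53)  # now {3, 6, 7, 50, 53, 54, 55, 56, 60, 69, 74, 86, 94, 95, 97, 98}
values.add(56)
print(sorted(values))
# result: [3, 6, 7, 50, 53, 54, 55, 56, 60, 69, 74, 86, 94, 95, 97, 98]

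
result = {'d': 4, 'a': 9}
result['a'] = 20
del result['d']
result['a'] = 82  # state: {'a': 82}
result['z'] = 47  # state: {'a': 82, 'z': 47}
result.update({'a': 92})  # {'a': 92, 'z': 47}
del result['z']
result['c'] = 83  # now {'a': 92, 'c': 83}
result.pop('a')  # 92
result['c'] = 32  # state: {'c': 32}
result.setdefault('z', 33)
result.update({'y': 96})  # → {'c': 32, 'z': 33, 'y': 96}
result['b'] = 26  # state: {'c': 32, 'z': 33, 'y': 96, 'b': 26}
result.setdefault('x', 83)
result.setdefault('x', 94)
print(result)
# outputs {'c': 32, 'z': 33, 'y': 96, 'b': 26, 'x': 83}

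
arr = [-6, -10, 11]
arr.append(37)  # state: [-6, -10, 11, 37]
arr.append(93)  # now [-6, -10, 11, 37, 93]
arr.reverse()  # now [93, 37, 11, -10, -6]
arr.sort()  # [-10, -6, 11, 37, 93]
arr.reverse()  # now [93, 37, 11, -6, -10]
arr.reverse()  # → [-10, -6, 11, 37, 93]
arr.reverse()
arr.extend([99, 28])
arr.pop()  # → 28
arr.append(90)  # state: [93, 37, 11, -6, -10, 99, 90]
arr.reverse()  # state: [90, 99, -10, -6, 11, 37, 93]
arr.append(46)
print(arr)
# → [90, 99, -10, -6, 11, 37, 93, 46]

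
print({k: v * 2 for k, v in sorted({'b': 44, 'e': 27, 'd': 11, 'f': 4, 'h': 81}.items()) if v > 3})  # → {'b': 88, 'd': 22, 'e': 54, 'f': 8, 'h': 162}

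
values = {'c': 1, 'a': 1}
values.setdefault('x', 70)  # 70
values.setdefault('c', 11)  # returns 1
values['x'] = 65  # {'c': 1, 'a': 1, 'x': 65}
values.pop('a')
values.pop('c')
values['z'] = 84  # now {'x': 65, 'z': 84}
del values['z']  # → {'x': 65}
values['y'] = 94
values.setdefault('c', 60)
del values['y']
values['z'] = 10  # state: {'x': 65, 'c': 60, 'z': 10}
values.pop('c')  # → 60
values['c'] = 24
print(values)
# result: {'x': 65, 'z': 10, 'c': 24}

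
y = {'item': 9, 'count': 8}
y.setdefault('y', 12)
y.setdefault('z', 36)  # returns 36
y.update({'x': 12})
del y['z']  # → {'item': 9, 'count': 8, 'y': 12, 'x': 12}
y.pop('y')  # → 12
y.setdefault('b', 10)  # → 10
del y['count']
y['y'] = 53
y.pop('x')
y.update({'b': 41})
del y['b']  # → {'item': 9, 'y': 53}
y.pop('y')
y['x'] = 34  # {'item': 9, 'x': 34}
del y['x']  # {'item': 9}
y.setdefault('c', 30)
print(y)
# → {'item': 9, 'c': 30}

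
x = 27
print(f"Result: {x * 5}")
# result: Result: 135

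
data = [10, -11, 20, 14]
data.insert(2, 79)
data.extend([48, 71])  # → [10, -11, 79, 20, 14, 48, 71]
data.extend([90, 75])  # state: [10, -11, 79, 20, 14, 48, 71, 90, 75]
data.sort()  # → [-11, 10, 14, 20, 48, 71, 75, 79, 90]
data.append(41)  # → [-11, 10, 14, 20, 48, 71, 75, 79, 90, 41]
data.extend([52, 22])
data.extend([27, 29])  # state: [-11, 10, 14, 20, 48, 71, 75, 79, 90, 41, 52, 22, 27, 29]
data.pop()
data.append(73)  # [-11, 10, 14, 20, 48, 71, 75, 79, 90, 41, 52, 22, 27, 73]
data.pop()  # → 73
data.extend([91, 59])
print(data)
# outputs [-11, 10, 14, 20, 48, 71, 75, 79, 90, 41, 52, 22, 27, 91, 59]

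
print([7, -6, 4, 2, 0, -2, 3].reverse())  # None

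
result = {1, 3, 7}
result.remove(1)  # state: {3, 7}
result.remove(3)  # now {7}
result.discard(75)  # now {7}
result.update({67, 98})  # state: {7, 67, 98}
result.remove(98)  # {7, 67}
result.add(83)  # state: {7, 67, 83}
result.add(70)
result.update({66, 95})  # {7, 66, 67, 70, 83, 95}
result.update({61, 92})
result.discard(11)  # {7, 61, 66, 67, 70, 83, 92, 95}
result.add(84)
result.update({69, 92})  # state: {7, 61, 66, 67, 69, 70, 83, 84, 92, 95}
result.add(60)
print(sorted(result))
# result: [7, 60, 61, 66, 67, 69, 70, 83, 84, 92, 95]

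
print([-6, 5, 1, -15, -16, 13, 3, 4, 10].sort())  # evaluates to None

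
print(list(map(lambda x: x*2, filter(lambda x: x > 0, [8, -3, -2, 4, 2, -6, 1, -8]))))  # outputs [16, 8, 4, 2]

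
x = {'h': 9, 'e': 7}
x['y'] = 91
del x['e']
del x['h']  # {'y': 91}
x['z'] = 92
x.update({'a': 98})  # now {'y': 91, 'z': 92, 'a': 98}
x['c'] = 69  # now {'y': 91, 'z': 92, 'a': 98, 'c': 69}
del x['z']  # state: {'y': 91, 'a': 98, 'c': 69}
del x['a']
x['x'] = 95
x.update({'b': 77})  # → {'y': 91, 'c': 69, 'x': 95, 'b': 77}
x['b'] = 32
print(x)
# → {'y': 91, 'c': 69, 'x': 95, 'b': 32}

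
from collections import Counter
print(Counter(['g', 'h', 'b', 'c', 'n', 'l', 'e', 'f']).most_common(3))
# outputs [('g', 1), ('h', 1), ('b', 1)]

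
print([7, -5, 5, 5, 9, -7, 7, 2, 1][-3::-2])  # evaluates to [7, 9, 5, 7]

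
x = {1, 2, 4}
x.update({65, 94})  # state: {1, 2, 4, 65, 94}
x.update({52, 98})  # {1, 2, 4, 52, 65, 94, 98}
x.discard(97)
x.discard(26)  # {1, 2, 4, 52, 65, 94, 98}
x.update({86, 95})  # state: {1, 2, 4, 52, 65, 86, 94, 95, 98}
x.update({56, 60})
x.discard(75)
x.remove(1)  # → {2, 4, 52, 56, 60, 65, 86, 94, 95, 98}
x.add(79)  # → {2, 4, 52, 56, 60, 65, 79, 86, 94, 95, 98}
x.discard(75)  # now {2, 4, 52, 56, 60, 65, 79, 86, 94, 95, 98}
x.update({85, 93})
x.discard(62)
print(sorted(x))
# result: [2, 4, 52, 56, 60, 65, 79, 85, 86, 93, 94, 95, 98]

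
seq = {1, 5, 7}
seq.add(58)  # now {1, 5, 7, 58}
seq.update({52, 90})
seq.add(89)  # {1, 5, 7, 52, 58, 89, 90}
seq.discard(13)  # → {1, 5, 7, 52, 58, 89, 90}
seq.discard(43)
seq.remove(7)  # {1, 5, 52, 58, 89, 90}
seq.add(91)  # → {1, 5, 52, 58, 89, 90, 91}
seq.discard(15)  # {1, 5, 52, 58, 89, 90, 91}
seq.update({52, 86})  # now {1, 5, 52, 58, 86, 89, 90, 91}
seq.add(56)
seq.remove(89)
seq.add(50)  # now {1, 5, 50, 52, 56, 58, 86, 90, 91}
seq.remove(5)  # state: {1, 50, 52, 56, 58, 86, 90, 91}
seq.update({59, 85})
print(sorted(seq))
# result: [1, 50, 52, 56, 58, 59, 85, 86, 90, 91]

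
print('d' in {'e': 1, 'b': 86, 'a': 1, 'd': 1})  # True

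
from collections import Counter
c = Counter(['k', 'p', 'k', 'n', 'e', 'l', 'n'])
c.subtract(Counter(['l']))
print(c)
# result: Counter({'k': 2, 'n': 2, 'p': 1, 'e': 1, 'l': 0})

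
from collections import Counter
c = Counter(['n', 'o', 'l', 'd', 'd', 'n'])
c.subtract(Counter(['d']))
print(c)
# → Counter({'n': 2, 'o': 1, 'l': 1, 'd': 1})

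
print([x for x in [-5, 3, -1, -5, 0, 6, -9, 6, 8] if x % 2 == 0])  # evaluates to [0, 6, 6, 8]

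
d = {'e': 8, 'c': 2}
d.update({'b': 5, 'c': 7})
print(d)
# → {'e': 8, 'c': 7, 'b': 5}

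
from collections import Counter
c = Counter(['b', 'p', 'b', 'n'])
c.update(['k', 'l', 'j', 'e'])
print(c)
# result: Counter({'b': 2, 'p': 1, 'n': 1, 'k': 1, 'l': 1, 'j': 1, 'e': 1})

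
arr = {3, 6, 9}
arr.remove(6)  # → {3, 9}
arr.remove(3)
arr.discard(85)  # {9}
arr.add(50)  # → {9, 50}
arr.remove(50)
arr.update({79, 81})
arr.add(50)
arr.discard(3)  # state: {9, 50, 79, 81}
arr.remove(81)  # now {9, 50, 79}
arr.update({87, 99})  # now {9, 50, 79, 87, 99}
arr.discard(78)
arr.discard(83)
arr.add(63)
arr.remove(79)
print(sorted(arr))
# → [9, 50, 63, 87, 99]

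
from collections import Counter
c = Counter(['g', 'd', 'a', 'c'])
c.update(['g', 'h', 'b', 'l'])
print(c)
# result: Counter({'g': 2, 'd': 1, 'a': 1, 'c': 1, 'h': 1, 'b': 1, 'l': 1})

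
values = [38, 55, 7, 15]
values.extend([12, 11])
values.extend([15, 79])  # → [38, 55, 7, 15, 12, 11, 15, 79]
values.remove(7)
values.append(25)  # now [38, 55, 15, 12, 11, 15, 79, 25]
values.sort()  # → [11, 12, 15, 15, 25, 38, 55, 79]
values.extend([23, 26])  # [11, 12, 15, 15, 25, 38, 55, 79, 23, 26]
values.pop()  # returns 26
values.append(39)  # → [11, 12, 15, 15, 25, 38, 55, 79, 23, 39]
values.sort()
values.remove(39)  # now [11, 12, 15, 15, 23, 25, 38, 55, 79]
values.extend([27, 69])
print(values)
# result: [11, 12, 15, 15, 23, 25, 38, 55, 79, 27, 69]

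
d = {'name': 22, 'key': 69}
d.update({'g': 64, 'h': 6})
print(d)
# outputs {'name': 22, 'key': 69, 'g': 64, 'h': 6}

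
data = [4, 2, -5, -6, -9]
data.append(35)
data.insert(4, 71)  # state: [4, 2, -5, -6, 71, -9, 35]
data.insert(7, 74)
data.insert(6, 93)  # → [4, 2, -5, -6, 71, -9, 93, 35, 74]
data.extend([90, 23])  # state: [4, 2, -5, -6, 71, -9, 93, 35, 74, 90, 23]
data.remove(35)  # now [4, 2, -5, -6, 71, -9, 93, 74, 90, 23]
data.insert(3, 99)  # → [4, 2, -5, 99, -6, 71, -9, 93, 74, 90, 23]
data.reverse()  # [23, 90, 74, 93, -9, 71, -6, 99, -5, 2, 4]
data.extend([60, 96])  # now [23, 90, 74, 93, -9, 71, -6, 99, -5, 2, 4, 60, 96]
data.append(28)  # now [23, 90, 74, 93, -9, 71, -6, 99, -5, 2, 4, 60, 96, 28]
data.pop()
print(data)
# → [23, 90, 74, 93, -9, 71, -6, 99, -5, 2, 4, 60, 96]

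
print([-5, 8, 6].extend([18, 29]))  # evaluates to None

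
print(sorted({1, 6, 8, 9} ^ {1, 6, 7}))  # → [7, 8, 9]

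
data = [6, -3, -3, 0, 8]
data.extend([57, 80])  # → [6, -3, -3, 0, 8, 57, 80]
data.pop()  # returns 80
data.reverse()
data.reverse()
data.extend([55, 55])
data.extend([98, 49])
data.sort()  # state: [-3, -3, 0, 6, 8, 49, 55, 55, 57, 98]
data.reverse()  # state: [98, 57, 55, 55, 49, 8, 6, 0, -3, -3]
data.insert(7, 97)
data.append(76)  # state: [98, 57, 55, 55, 49, 8, 6, 97, 0, -3, -3, 76]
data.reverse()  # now [76, -3, -3, 0, 97, 6, 8, 49, 55, 55, 57, 98]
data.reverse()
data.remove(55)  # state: [98, 57, 55, 49, 8, 6, 97, 0, -3, -3, 76]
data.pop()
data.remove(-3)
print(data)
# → [98, 57, 55, 49, 8, 6, 97, 0, -3]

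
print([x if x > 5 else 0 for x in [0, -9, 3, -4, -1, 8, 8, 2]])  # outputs [0, 0, 0, 0, 0, 8, 8, 0]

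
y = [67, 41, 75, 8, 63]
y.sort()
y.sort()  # [8, 41, 63, 67, 75]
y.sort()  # [8, 41, 63, 67, 75]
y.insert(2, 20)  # [8, 41, 20, 63, 67, 75]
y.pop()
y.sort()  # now [8, 20, 41, 63, 67]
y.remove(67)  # [8, 20, 41, 63]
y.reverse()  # [63, 41, 20, 8]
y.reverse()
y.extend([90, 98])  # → [8, 20, 41, 63, 90, 98]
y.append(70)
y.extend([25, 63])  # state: [8, 20, 41, 63, 90, 98, 70, 25, 63]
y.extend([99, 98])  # [8, 20, 41, 63, 90, 98, 70, 25, 63, 99, 98]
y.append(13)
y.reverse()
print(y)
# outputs [13, 98, 99, 63, 25, 70, 98, 90, 63, 41, 20, 8]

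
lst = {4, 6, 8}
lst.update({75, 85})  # {4, 6, 8, 75, 85}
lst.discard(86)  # {4, 6, 8, 75, 85}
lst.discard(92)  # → {4, 6, 8, 75, 85}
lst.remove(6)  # {4, 8, 75, 85}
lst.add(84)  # {4, 8, 75, 84, 85}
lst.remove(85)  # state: {4, 8, 75, 84}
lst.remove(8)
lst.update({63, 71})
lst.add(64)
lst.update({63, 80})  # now {4, 63, 64, 71, 75, 80, 84}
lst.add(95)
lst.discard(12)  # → {4, 63, 64, 71, 75, 80, 84, 95}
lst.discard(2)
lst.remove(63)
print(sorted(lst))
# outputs [4, 64, 71, 75, 80, 84, 95]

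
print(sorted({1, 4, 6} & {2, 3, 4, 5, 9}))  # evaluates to [4]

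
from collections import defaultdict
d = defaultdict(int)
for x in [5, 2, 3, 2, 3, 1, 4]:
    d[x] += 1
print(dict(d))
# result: {5: 1, 2: 2, 3: 2, 1: 1, 4: 1}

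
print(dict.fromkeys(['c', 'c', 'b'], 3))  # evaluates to {'c': 3, 'b': 3}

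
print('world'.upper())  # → WORLD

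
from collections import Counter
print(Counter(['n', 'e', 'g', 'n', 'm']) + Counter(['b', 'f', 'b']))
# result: Counter({'n': 2, 'b': 2, 'e': 1, 'g': 1, 'm': 1, 'f': 1})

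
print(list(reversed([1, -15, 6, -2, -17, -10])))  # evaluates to [-10, -17, -2, 6, -15, 1]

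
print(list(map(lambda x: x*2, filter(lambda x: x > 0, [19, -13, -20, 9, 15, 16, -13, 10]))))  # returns [38, 18, 30, 32, 20]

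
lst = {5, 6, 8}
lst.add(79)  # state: {5, 6, 8, 79}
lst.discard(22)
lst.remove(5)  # {6, 8, 79}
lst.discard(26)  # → {6, 8, 79}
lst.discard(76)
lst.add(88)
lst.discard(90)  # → {6, 8, 79, 88}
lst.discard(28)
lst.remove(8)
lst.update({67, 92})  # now {6, 67, 79, 88, 92}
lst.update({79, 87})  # {6, 67, 79, 87, 88, 92}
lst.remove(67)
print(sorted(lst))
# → [6, 79, 87, 88, 92]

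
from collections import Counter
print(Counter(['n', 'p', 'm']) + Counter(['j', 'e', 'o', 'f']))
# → Counter({'n': 1, 'p': 1, 'm': 1, 'j': 1, 'e': 1, 'o': 1, 'f': 1})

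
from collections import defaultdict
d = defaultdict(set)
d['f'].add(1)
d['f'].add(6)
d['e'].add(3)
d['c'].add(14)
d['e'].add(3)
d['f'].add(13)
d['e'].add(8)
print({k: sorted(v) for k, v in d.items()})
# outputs {'f': [1, 6, 13], 'e': [3, 8], 'c': [14]}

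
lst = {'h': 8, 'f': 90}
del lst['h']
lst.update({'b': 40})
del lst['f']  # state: {'b': 40}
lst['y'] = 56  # {'b': 40, 'y': 56}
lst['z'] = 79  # {'b': 40, 'y': 56, 'z': 79}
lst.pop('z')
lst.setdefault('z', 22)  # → 22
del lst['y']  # {'b': 40, 'z': 22}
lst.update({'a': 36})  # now {'b': 40, 'z': 22, 'a': 36}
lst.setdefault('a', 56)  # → 36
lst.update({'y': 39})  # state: {'b': 40, 'z': 22, 'a': 36, 'y': 39}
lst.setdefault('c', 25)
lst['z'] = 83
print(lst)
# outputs {'b': 40, 'z': 83, 'a': 36, 'y': 39, 'c': 25}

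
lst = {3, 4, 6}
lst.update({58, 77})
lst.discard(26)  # {3, 4, 6, 58, 77}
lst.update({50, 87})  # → {3, 4, 6, 50, 58, 77, 87}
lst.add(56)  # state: {3, 4, 6, 50, 56, 58, 77, 87}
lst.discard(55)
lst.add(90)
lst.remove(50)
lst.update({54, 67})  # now {3, 4, 6, 54, 56, 58, 67, 77, 87, 90}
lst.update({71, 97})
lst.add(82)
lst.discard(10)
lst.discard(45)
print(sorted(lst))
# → [3, 4, 6, 54, 56, 58, 67, 71, 77, 82, 87, 90, 97]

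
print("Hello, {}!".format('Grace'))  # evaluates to Hello, Grace!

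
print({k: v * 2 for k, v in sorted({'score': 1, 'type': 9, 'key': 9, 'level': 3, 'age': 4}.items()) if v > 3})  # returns {'age': 8, 'key': 18, 'type': 18}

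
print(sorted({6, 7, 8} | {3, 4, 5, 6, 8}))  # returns [3, 4, 5, 6, 7, 8]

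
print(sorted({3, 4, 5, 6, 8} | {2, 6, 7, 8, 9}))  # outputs [2, 3, 4, 5, 6, 7, 8, 9]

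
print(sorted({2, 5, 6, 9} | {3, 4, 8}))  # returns [2, 3, 4, 5, 6, 8, 9]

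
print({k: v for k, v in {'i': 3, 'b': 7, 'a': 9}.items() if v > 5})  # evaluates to {'b': 7, 'a': 9}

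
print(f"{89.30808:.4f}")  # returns 89.3081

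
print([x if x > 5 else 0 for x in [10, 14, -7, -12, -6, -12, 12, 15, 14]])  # [10, 14, 0, 0, 0, 0, 12, 15, 14]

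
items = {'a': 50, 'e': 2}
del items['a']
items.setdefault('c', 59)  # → 59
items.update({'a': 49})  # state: {'e': 2, 'c': 59, 'a': 49}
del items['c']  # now {'e': 2, 'a': 49}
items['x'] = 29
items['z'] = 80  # {'e': 2, 'a': 49, 'x': 29, 'z': 80}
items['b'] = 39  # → {'e': 2, 'a': 49, 'x': 29, 'z': 80, 'b': 39}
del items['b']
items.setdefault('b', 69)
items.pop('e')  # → 2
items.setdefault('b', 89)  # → 69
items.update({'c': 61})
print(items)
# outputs {'a': 49, 'x': 29, 'z': 80, 'b': 69, 'c': 61}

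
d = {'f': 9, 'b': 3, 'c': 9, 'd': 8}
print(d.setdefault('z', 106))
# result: 106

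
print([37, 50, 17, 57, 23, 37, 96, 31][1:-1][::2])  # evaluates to [50, 57, 37]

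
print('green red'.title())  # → Green Red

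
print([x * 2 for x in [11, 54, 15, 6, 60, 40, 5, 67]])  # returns [22, 108, 30, 12, 120, 80, 10, 134]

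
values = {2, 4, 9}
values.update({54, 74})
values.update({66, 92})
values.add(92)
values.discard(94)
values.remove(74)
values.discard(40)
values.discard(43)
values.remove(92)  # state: {2, 4, 9, 54, 66}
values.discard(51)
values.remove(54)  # {2, 4, 9, 66}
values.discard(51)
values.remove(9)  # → {2, 4, 66}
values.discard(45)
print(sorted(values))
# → [2, 4, 66]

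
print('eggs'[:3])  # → egg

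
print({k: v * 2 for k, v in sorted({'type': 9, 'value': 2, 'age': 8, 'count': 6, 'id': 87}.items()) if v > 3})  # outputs {'age': 16, 'count': 12, 'id': 174, 'type': 18}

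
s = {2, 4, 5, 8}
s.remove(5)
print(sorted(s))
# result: [2, 4, 8]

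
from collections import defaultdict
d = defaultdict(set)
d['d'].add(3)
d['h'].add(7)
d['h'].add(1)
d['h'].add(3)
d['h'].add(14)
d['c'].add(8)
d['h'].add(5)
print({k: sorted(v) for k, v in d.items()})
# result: {'d': [3], 'h': [1, 3, 5, 7, 14], 'c': [8]}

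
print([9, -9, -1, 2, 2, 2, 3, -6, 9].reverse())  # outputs None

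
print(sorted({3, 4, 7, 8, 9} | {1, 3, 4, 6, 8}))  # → [1, 3, 4, 6, 7, 8, 9]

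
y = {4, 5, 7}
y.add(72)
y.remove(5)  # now {4, 7, 72}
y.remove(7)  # {4, 72}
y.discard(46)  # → {4, 72}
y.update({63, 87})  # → {4, 63, 72, 87}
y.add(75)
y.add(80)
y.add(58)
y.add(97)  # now {4, 58, 63, 72, 75, 80, 87, 97}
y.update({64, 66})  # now {4, 58, 63, 64, 66, 72, 75, 80, 87, 97}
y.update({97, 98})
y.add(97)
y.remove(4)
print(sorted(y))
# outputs [58, 63, 64, 66, 72, 75, 80, 87, 97, 98]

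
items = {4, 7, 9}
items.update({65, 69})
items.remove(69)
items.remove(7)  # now {4, 9, 65}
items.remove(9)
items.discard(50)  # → {4, 65}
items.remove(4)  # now {65}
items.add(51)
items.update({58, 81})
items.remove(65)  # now {51, 58, 81}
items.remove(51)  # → {58, 81}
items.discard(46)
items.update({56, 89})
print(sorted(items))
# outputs [56, 58, 81, 89]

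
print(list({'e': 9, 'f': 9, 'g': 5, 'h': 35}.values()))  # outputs [9, 9, 5, 35]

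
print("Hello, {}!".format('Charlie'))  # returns Hello, Charlie!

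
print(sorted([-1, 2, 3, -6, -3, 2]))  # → [-6, -3, -1, 2, 2, 3]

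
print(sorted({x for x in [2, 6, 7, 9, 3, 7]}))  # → [2, 3, 6, 7, 9]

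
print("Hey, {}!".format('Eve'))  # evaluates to Hey, Eve!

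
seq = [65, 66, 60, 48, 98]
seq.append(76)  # [65, 66, 60, 48, 98, 76]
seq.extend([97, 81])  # [65, 66, 60, 48, 98, 76, 97, 81]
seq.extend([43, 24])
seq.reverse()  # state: [24, 43, 81, 97, 76, 98, 48, 60, 66, 65]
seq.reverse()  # [65, 66, 60, 48, 98, 76, 97, 81, 43, 24]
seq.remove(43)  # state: [65, 66, 60, 48, 98, 76, 97, 81, 24]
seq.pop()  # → 24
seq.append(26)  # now [65, 66, 60, 48, 98, 76, 97, 81, 26]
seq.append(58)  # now [65, 66, 60, 48, 98, 76, 97, 81, 26, 58]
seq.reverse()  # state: [58, 26, 81, 97, 76, 98, 48, 60, 66, 65]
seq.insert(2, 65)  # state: [58, 26, 65, 81, 97, 76, 98, 48, 60, 66, 65]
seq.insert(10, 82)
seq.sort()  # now [26, 48, 58, 60, 65, 65, 66, 76, 81, 82, 97, 98]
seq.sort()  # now [26, 48, 58, 60, 65, 65, 66, 76, 81, 82, 97, 98]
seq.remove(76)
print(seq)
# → [26, 48, 58, 60, 65, 65, 66, 81, 82, 97, 98]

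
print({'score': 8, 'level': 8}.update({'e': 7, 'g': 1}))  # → None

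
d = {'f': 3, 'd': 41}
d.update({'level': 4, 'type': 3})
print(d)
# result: {'f': 3, 'd': 41, 'level': 4, 'type': 3}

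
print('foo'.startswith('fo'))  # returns True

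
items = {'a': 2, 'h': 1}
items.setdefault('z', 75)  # 75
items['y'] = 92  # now {'a': 2, 'h': 1, 'z': 75, 'y': 92}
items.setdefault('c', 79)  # 79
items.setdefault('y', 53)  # 92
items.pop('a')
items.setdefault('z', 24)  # 75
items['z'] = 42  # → {'h': 1, 'z': 42, 'y': 92, 'c': 79}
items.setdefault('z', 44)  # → 42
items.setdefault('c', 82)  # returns 79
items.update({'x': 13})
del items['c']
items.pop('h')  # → 1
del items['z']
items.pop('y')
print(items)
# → {'x': 13}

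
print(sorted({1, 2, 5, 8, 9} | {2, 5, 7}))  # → [1, 2, 5, 7, 8, 9]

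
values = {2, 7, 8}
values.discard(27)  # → {2, 7, 8}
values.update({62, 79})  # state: {2, 7, 8, 62, 79}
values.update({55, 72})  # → {2, 7, 8, 55, 62, 72, 79}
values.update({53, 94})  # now {2, 7, 8, 53, 55, 62, 72, 79, 94}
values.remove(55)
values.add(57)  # {2, 7, 8, 53, 57, 62, 72, 79, 94}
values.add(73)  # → {2, 7, 8, 53, 57, 62, 72, 73, 79, 94}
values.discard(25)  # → {2, 7, 8, 53, 57, 62, 72, 73, 79, 94}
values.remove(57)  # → {2, 7, 8, 53, 62, 72, 73, 79, 94}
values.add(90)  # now {2, 7, 8, 53, 62, 72, 73, 79, 90, 94}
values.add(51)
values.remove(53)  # {2, 7, 8, 51, 62, 72, 73, 79, 90, 94}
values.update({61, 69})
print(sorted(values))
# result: [2, 7, 8, 51, 61, 62, 69, 72, 73, 79, 90, 94]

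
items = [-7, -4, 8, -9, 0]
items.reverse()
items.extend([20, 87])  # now [0, -9, 8, -4, -7, 20, 87]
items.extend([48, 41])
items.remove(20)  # [0, -9, 8, -4, -7, 87, 48, 41]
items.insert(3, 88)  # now [0, -9, 8, 88, -4, -7, 87, 48, 41]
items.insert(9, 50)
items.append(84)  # [0, -9, 8, 88, -4, -7, 87, 48, 41, 50, 84]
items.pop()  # 84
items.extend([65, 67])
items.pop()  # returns 67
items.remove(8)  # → [0, -9, 88, -4, -7, 87, 48, 41, 50, 65]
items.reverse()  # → [65, 50, 41, 48, 87, -7, -4, 88, -9, 0]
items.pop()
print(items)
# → [65, 50, 41, 48, 87, -7, -4, 88, -9]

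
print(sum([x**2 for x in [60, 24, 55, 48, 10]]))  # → 9605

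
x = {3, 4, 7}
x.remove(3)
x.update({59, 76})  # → {4, 7, 59, 76}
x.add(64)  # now {4, 7, 59, 64, 76}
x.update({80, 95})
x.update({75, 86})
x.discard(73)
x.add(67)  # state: {4, 7, 59, 64, 67, 75, 76, 80, 86, 95}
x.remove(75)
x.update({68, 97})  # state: {4, 7, 59, 64, 67, 68, 76, 80, 86, 95, 97}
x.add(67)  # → {4, 7, 59, 64, 67, 68, 76, 80, 86, 95, 97}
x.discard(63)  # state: {4, 7, 59, 64, 67, 68, 76, 80, 86, 95, 97}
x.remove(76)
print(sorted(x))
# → [4, 7, 59, 64, 67, 68, 80, 86, 95, 97]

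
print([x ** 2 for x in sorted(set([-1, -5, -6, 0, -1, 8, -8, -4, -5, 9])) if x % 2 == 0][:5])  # [64, 36, 16, 0, 64]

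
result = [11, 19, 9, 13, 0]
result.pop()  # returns 0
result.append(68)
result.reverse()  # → [68, 13, 9, 19, 11]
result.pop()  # 11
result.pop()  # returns 19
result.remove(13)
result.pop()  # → 9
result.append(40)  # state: [68, 40]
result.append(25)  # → [68, 40, 25]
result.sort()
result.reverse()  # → [68, 40, 25]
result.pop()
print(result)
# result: [68, 40]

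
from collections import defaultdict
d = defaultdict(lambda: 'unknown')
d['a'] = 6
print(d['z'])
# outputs unknown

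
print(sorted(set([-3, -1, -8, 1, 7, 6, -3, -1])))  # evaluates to [-8, -3, -1, 1, 6, 7]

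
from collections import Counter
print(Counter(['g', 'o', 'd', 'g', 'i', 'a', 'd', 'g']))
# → Counter({'g': 3, 'd': 2, 'o': 1, 'i': 1, 'a': 1})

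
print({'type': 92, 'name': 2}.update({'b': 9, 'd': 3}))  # None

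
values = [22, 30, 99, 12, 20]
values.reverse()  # [20, 12, 99, 30, 22]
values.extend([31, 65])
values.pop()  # 65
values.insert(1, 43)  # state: [20, 43, 12, 99, 30, 22, 31]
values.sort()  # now [12, 20, 22, 30, 31, 43, 99]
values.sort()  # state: [12, 20, 22, 30, 31, 43, 99]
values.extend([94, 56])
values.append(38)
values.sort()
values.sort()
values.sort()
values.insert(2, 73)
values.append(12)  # [12, 20, 73, 22, 30, 31, 38, 43, 56, 94, 99, 12]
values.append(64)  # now [12, 20, 73, 22, 30, 31, 38, 43, 56, 94, 99, 12, 64]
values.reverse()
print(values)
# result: [64, 12, 99, 94, 56, 43, 38, 31, 30, 22, 73, 20, 12]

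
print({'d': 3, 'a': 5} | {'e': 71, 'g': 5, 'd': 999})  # {'d': 999, 'a': 5, 'e': 71, 'g': 5}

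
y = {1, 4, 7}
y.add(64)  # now {1, 4, 7, 64}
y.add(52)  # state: {1, 4, 7, 52, 64}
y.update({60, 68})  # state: {1, 4, 7, 52, 60, 64, 68}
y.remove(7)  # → {1, 4, 52, 60, 64, 68}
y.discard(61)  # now {1, 4, 52, 60, 64, 68}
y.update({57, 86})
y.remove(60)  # {1, 4, 52, 57, 64, 68, 86}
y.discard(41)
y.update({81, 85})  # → {1, 4, 52, 57, 64, 68, 81, 85, 86}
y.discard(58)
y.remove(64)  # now {1, 4, 52, 57, 68, 81, 85, 86}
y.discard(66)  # {1, 4, 52, 57, 68, 81, 85, 86}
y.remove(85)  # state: {1, 4, 52, 57, 68, 81, 86}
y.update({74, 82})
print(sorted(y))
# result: [1, 4, 52, 57, 68, 74, 81, 82, 86]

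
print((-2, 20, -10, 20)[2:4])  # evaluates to (-10, 20)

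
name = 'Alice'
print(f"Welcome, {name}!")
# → Welcome, Alice!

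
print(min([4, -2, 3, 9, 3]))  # -2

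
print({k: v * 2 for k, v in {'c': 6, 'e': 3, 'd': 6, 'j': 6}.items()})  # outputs {'c': 12, 'e': 6, 'd': 12, 'j': 12}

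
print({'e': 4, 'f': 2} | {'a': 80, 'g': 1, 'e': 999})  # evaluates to {'e': 999, 'f': 2, 'a': 80, 'g': 1}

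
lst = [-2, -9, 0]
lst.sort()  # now [-9, -2, 0]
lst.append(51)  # [-9, -2, 0, 51]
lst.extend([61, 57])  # [-9, -2, 0, 51, 61, 57]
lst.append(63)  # [-9, -2, 0, 51, 61, 57, 63]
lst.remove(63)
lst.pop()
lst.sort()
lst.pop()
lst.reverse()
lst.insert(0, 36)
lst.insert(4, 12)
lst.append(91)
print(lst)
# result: [36, 51, 0, -2, 12, -9, 91]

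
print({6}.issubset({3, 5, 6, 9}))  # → True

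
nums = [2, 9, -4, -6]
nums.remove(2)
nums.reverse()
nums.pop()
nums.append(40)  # [-6, -4, 40]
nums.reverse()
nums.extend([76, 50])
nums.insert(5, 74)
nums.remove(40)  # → [-4, -6, 76, 50, 74]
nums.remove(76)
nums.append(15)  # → [-4, -6, 50, 74, 15]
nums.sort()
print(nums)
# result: [-6, -4, 15, 50, 74]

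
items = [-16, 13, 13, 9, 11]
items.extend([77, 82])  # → [-16, 13, 13, 9, 11, 77, 82]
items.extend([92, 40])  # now [-16, 13, 13, 9, 11, 77, 82, 92, 40]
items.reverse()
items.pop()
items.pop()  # 13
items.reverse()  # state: [13, 9, 11, 77, 82, 92, 40]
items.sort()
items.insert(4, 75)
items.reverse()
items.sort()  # [9, 11, 13, 40, 75, 77, 82, 92]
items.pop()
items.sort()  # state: [9, 11, 13, 40, 75, 77, 82]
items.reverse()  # [82, 77, 75, 40, 13, 11, 9]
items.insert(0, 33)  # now [33, 82, 77, 75, 40, 13, 11, 9]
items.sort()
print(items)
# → [9, 11, 13, 33, 40, 75, 77, 82]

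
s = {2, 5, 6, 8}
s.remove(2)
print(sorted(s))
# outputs [5, 6, 8]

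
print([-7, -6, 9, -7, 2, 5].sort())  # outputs None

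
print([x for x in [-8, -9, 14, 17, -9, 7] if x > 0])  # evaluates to [14, 17, 7]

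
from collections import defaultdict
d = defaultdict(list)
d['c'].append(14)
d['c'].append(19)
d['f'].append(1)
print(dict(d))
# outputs {'c': [14, 19], 'f': [1]}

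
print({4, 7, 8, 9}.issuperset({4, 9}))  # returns True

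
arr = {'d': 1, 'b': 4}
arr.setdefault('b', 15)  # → 4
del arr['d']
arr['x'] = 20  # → {'b': 4, 'x': 20}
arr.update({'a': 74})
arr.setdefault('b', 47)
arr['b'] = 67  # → {'b': 67, 'x': 20, 'a': 74}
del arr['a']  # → {'b': 67, 'x': 20}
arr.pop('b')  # 67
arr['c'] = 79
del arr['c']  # {'x': 20}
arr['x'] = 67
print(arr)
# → {'x': 67}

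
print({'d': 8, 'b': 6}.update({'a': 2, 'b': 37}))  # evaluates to None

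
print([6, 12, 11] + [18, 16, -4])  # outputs [6, 12, 11, 18, 16, -4]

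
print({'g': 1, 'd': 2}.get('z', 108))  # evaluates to 108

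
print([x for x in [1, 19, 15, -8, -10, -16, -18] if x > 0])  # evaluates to [1, 19, 15]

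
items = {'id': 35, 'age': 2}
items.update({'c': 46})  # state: {'id': 35, 'age': 2, 'c': 46}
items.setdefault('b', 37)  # 37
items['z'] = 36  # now {'id': 35, 'age': 2, 'c': 46, 'b': 37, 'z': 36}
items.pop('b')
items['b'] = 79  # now {'id': 35, 'age': 2, 'c': 46, 'z': 36, 'b': 79}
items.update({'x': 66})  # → {'id': 35, 'age': 2, 'c': 46, 'z': 36, 'b': 79, 'x': 66}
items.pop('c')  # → 46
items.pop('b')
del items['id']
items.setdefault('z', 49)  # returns 36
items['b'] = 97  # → {'age': 2, 'z': 36, 'x': 66, 'b': 97}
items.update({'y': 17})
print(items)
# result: {'age': 2, 'z': 36, 'x': 66, 'b': 97, 'y': 17}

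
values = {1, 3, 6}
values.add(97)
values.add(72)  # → {1, 3, 6, 72, 97}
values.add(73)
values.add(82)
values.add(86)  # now {1, 3, 6, 72, 73, 82, 86, 97}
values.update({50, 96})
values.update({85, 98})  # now {1, 3, 6, 50, 72, 73, 82, 85, 86, 96, 97, 98}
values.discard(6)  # {1, 3, 50, 72, 73, 82, 85, 86, 96, 97, 98}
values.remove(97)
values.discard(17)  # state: {1, 3, 50, 72, 73, 82, 85, 86, 96, 98}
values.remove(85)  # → {1, 3, 50, 72, 73, 82, 86, 96, 98}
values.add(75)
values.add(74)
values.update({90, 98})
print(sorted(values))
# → [1, 3, 50, 72, 73, 74, 75, 82, 86, 90, 96, 98]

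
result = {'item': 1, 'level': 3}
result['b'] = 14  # {'item': 1, 'level': 3, 'b': 14}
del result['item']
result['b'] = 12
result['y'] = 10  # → {'level': 3, 'b': 12, 'y': 10}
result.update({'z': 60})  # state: {'level': 3, 'b': 12, 'y': 10, 'z': 60}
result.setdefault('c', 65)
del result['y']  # {'level': 3, 'b': 12, 'z': 60, 'c': 65}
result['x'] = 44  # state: {'level': 3, 'b': 12, 'z': 60, 'c': 65, 'x': 44}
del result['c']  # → {'level': 3, 'b': 12, 'z': 60, 'x': 44}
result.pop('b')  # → 12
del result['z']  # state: {'level': 3, 'x': 44}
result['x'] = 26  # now {'level': 3, 'x': 26}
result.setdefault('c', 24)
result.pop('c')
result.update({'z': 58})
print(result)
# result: {'level': 3, 'x': 26, 'z': 58}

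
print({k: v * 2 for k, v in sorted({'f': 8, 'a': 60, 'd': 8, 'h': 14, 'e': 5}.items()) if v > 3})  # {'a': 120, 'd': 16, 'e': 10, 'f': 16, 'h': 28}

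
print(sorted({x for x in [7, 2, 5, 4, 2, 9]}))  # [2, 4, 5, 7, 9]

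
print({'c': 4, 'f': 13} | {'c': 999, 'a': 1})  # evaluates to {'c': 999, 'f': 13, 'a': 1}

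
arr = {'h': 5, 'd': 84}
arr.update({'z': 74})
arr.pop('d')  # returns 84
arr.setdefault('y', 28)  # 28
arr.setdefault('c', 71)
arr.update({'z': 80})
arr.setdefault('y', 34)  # 28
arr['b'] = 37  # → {'h': 5, 'z': 80, 'y': 28, 'c': 71, 'b': 37}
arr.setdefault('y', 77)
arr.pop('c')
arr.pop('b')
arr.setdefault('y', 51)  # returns 28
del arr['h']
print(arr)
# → {'z': 80, 'y': 28}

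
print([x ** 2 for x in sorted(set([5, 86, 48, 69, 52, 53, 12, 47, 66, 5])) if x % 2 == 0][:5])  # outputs [144, 2304, 2704, 4356, 7396]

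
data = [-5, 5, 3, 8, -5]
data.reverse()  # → [-5, 8, 3, 5, -5]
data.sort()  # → [-5, -5, 3, 5, 8]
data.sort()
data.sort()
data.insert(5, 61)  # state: [-5, -5, 3, 5, 8, 61]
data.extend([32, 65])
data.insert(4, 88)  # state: [-5, -5, 3, 5, 88, 8, 61, 32, 65]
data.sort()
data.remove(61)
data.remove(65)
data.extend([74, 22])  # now [-5, -5, 3, 5, 8, 32, 88, 74, 22]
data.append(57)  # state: [-5, -5, 3, 5, 8, 32, 88, 74, 22, 57]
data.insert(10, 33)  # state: [-5, -5, 3, 5, 8, 32, 88, 74, 22, 57, 33]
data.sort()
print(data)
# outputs [-5, -5, 3, 5, 8, 22, 32, 33, 57, 74, 88]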